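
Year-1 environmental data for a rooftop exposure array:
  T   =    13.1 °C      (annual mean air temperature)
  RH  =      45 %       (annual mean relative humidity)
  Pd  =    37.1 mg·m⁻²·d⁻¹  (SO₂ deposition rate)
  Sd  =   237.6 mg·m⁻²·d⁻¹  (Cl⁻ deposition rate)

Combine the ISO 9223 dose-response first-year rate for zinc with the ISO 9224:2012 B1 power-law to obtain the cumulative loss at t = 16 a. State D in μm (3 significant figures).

zinc: T>10 °C ⇒ hinge -0.071·(13.1−10) = -0.2201
  SO₂ term: 0.0129·37.1^0.44·exp(0.046·45-0.2201) = 0.4023
  Cl⁻ term: 0.0175·237.6^0.57·exp(0.008·45+0.085·13.1) = 1.727
  r_corr = 0.4023 + 1.727 = 2.129 μm/a
Long-term exponent b (ISO 9224 Table 2, B1) = 0.813
  D(16) = 2.129 × 16^0.813 = 2.129 × 9.527 = 20.28 μm

D(16) = 20.3 μm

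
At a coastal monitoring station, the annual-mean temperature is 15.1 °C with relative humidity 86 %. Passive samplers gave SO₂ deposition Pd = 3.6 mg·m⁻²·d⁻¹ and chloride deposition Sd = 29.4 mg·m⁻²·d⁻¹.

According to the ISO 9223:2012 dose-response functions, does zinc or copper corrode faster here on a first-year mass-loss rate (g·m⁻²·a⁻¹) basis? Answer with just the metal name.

copper

zinc: f(T) = -0.071·(T−10) [T>10 °C] = -0.3621
  sulphur-dioxide contribution → 0.8245 μm/a
  chloride contribution → 0.8634 μm/a
  ⇒ r_corr(zinc) = 1.688 μm/a
  mass loss = 1.688 μm/a × 7.14 g/cm³ = 12.05 g·m⁻²·a⁻¹
copper: T>10 °C ⇒ hinge -0.080·(15.1−10) = -0.4080
  sulphur-dioxide contribution → 0.7858 μm/a
  chloride contribution → 1.183 μm/a
  ⇒ r_corr(copper) = 1.969 μm/a
  mass loss = 1.969 μm/a × 8.96 g/cm³ = 17.64 g·m⁻²·a⁻¹
Ordering by g·m⁻²·a⁻¹: copper (17.6) > zinc (12.1)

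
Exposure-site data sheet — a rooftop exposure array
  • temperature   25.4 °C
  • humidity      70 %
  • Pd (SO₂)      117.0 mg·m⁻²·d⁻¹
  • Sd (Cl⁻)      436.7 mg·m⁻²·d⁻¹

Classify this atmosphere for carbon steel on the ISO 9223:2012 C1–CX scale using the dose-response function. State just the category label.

C5

carbon steel: f(T) = -0.054·(T−10) [T>10 °C] = -0.8316
  SO₂ term: 1.77·117.0^0.52·exp(0.02·70-0.8316) = 37.18
  Cl⁻ term: 0.102·436.7^0.62·exp(0.033·70+0.04·25.4) = 123
  r_corr = 37.18 + 123 = 160.2 μm/a
Category bounds: 80…200 μm/a bracket r_corr ⇒ C5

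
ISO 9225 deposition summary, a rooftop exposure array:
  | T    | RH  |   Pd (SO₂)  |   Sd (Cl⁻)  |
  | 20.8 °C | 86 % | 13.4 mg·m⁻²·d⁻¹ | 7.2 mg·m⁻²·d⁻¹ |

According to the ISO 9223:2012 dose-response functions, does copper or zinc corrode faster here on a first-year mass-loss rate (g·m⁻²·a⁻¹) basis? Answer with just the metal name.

copper: f(T) = -0.080·(T−10) [T>10 °C] = -0.8640
  SO₂ term: 0.0053·13.4^0.26·exp(0.059·86-0.8640) = 0.701
  Sd branch = 0.01025·Sd^0.27·e^(0.036·RH+0.049·T) = 1.07 μm/a
  sum: 0.701 + 1.07 → r_corr = 1.771 μm/a
  mass loss = 1.771 μm/a × 8.96 g/cm³ = 15.87 g·m⁻²·a⁻¹
zinc: f(T) = -0.071·(T−10) [T>10 °C] = -0.7668
  Pd branch = 0.0129·Pd^0.44·e^(0.046·RH+f) = 0.9808 μm/a
  Cl⁻ term: 0.0175·7.2^0.57·exp(0.008·86+0.085·20.8) = 0.6286
  sum: 0.9808 + 0.6286 → r_corr = 1.609 μm/a
  mass loss = 1.609 μm/a × 7.14 g/cm³ = 11.49 g·m⁻²·a⁻¹
Ordering by g·m⁻²·a⁻¹: copper (15.9) > zinc (11.5)

copper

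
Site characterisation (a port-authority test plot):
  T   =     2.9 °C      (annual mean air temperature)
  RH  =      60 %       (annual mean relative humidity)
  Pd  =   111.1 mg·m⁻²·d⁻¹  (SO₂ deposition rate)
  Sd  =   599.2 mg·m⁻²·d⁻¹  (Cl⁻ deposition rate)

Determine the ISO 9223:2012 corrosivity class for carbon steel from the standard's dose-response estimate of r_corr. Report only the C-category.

carbon steel: temperature factor f = +0.150·(-7.1) = -1.0650
  sulphur-dioxide contribution → 23.46 μm/a
  chloride contribution → 43.75 μm/a
  ⇒ r_corr(carbon steel) = 67.21 μm/a
ISO 9223 Table 2 (carbon steel): 50 < 67.2 ≤ 80 μm/a ⇒ C4

C4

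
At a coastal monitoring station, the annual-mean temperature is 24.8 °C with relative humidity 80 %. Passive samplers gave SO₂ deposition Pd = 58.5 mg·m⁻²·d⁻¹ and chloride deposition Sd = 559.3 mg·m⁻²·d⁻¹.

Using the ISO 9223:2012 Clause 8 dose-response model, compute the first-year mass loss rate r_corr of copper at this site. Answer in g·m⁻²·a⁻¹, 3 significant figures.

copper: temperature factor f = -0.080·(14.8) = -1.1840
  Pd branch = 0.0053·Pd^0.26·e^(0.059·RH+f) = 0.5241 μm/a
  Cl⁻ term: 0.01025·559.3^0.27·exp(0.036·80+0.049·24.8) = 3.397
  sum: 0.5241 + 3.397 → r_corr = 3.921 μm/a
Convert to mass loss: 3.921 μm/a × 8.96 g/cm³ = 35.13 g·m⁻²·a⁻¹

r_corr = 35.1 g·m⁻²·a⁻¹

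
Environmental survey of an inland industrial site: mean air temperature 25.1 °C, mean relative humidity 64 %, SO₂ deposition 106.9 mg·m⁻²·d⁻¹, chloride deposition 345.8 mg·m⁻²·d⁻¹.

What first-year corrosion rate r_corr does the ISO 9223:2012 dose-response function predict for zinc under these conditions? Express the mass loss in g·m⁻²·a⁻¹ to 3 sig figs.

zinc: temperature factor f = -0.071·(15.1) = -1.0721
  Pd branch = 0.0129·Pd^0.44·e^(0.046·RH+f) = 0.6551 μm/a
  Cl⁻ term: 0.0175·345.8^0.57·exp(0.008·64+0.085·25.1) = 6.904
  sum: 0.6551 + 6.904 → r_corr = 7.559 μm/a
Convert to mass loss: 7.559 μm/a × 7.14 g/cm³ = 53.97 g·m⁻²·a⁻¹

r_corr = 54.0 g·m⁻²·a⁻¹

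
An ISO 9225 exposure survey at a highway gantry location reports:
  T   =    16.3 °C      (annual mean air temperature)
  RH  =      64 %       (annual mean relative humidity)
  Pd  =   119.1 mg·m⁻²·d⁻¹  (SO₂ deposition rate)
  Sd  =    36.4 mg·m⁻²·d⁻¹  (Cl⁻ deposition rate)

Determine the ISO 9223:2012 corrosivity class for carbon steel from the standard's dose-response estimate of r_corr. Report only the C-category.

carbon steel: f(T) = -0.054·(T−10) [T>10 °C] = -0.3402
  SO₂ term: 1.77·119.1^0.52·exp(0.02·64-0.3402) = 54.4
  Sd branch = 0.102·Sd^0.62·e^(0.033·RH+0.04·T) = 15.03 μm/a
  r_corr = 54.4 + 15.03 = 69.43 μm/a
69.4 μm/a falls in (50, 80] for carbon steel → category C4

C4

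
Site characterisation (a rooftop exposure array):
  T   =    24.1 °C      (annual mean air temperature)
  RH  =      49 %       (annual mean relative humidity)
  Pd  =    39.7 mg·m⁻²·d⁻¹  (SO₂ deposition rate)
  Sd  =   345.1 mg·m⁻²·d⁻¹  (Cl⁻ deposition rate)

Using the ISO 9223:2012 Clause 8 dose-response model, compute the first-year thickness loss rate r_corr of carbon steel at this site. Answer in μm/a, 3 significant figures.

carbon steel: f(T) = -0.054·(T−10) [T>10 °C] = -0.7614
  SO₂ term: 1.77·39.7^0.52·exp(0.02·49-0.7614) = 14.94
  Sd branch = 0.102·Sd^0.62·e^(0.033·RH+0.04·T) = 50.47 μm/a
  r_corr = 14.94 + 50.47 = 65.41 μm/a

r_corr = 65.4 μm/a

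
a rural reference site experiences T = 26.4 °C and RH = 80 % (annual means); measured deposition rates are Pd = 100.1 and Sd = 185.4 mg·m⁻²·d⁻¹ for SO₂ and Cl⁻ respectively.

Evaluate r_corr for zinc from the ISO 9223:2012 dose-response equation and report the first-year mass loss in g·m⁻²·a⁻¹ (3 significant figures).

r_corr = 52.5 g·m⁻²·a⁻¹

zinc: T>10 °C ⇒ hinge -0.071·(26.4−10) = -1.1644
  SO₂ term: 0.0129·100.1^0.44·exp(0.046·80-1.1644) = 1.211
  Cl⁻ term: 0.0175·185.4^0.57·exp(0.008·80+0.085·26.4) = 6.143
  sum: 1.211 + 6.143 → r_corr = 7.354 μm/a
Convert to mass loss: 7.354 μm/a × 7.14 g/cm³ = 52.51 g·m⁻²·a⁻¹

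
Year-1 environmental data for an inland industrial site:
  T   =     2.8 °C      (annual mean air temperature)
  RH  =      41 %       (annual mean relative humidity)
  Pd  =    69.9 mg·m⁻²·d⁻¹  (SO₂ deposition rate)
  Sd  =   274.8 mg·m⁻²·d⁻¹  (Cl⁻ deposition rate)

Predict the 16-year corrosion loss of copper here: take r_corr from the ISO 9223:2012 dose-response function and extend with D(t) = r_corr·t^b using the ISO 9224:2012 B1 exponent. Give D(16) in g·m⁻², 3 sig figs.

D(16) = 17.5 g·m⁻²

copper: T≤10 °C ⇒ hinge +0.126·(2.8−10) = -0.9072
  SO₂ term: 0.0053·69.9^0.26·exp(0.059·41-0.9072) = 0.07251
  Cl⁻ term: 0.01025·274.8^0.27·exp(0.036·41+0.049·2.8) = 0.2343
  sum: 0.07251 + 0.2343 → r_corr = 0.3069 μm/a
ISO 9224: D(t) = r_corr · t^b with b = 0.667 (copper, B1)
  D(16) = 0.3069 × 16^0.667 = 0.3069 × 6.355 = 1.95 μm
  Mass loss = 1.95 μm × 8.96 g/cm³ = 17.47 g·m⁻²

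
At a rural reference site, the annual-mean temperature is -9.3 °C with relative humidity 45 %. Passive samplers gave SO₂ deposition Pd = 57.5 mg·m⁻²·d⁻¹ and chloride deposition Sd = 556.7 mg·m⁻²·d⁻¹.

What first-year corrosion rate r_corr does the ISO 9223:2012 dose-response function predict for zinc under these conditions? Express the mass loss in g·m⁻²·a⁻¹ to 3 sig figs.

r_corr = 5.07 g·m⁻²·a⁻¹

zinc: temperature factor f = +0.038·(-19.3) = -0.7334
  Pd branch = 0.0129·Pd^0.44·e^(0.046·RH+f) = 0.292 μm/a
  Sd branch = 0.0175·Sd^0.57·e^(0.008·RH+0.085·T) = 0.4179 μm/a
  r_corr = 0.292 + 0.4179 = 0.7099 μm/a
Convert to mass loss: 0.7099 μm/a × 7.14 g/cm³ = 5.068 g·m⁻²·a⁻¹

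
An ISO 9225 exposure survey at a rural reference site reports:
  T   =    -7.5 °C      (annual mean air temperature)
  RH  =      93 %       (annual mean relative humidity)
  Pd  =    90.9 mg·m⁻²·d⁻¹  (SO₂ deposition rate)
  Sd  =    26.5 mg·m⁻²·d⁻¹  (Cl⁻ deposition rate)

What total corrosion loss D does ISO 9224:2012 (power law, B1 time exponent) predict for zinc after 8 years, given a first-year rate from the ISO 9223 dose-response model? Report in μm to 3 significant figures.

D(8) = 19.5 μm

zinc: f(T) = +0.038·(T−10) [T≤10 °C] = -0.6650
  sulphur-dioxide contribution → 3.479 μm/a
  chloride contribution → 0.126 μm/a
  ⇒ r_corr(zinc) = 3.605 μm/a
Power-law: D(8) = r_corr · 8^0.813
  D(8) = 3.605 × 8^0.813 = 3.605 × 5.423 = 19.55 μm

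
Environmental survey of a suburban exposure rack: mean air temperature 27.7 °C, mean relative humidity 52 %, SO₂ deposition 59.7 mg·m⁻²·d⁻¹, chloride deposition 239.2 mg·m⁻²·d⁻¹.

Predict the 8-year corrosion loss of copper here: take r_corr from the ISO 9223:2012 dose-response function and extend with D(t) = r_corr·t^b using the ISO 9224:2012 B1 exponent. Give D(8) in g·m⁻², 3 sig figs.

D(8) = 43.6 g·m⁻²

copper: f(T) = -0.080·(T−10) [T>10 °C] = -1.4160
  Pd branch = 0.0053·Pd^0.26·e^(0.059·RH+f) = 0.08007 μm/a
  Cl⁻ term: 0.01025·239.2^0.27·exp(0.036·52+0.049·27.7) = 1.136
  sum: 0.08007 + 1.136 → r_corr = 1.216 μm/a
Long-term exponent b (ISO 9224 Table 2, B1) = 0.667
  D(8) = 1.216 × 8^0.667 = 1.216 × 4.003 = 4.868 μm
  Mass loss = 4.868 μm × 8.96 g/cm³ = 43.62 g·m⁻²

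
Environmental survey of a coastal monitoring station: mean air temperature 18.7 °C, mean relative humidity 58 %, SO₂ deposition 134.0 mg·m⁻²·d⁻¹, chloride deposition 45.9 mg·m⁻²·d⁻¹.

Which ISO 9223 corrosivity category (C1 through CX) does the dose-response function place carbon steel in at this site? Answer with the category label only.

C4

carbon steel: f(T) = -0.054·(T−10) [T>10 °C] = -0.4698
  sulphur-dioxide contribution → 45.06 μm/a
  chloride contribution → 15.67 μm/a
  ⇒ r_corr(carbon steel) = 60.73 μm/a
Category bounds: 50…80 μm/a bracket r_corr ⇒ C4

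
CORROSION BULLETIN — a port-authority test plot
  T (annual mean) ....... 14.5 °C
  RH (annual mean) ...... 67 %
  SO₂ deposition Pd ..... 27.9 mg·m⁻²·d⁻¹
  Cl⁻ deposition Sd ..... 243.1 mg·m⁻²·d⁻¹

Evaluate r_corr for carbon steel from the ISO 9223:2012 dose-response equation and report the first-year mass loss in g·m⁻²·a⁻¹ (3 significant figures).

r_corr = 628 g·m⁻²·a⁻¹

carbon steel: f(T) = -0.054·(T−10) [T>10 °C] = -0.2430
  Pd branch = 1.77·Pd^0.52·e^(0.02·RH+f) = 29.93 μm/a
  Cl⁻ term: 0.102·243.1^0.62·exp(0.033·67+0.04·14.5) = 50.11
  r_corr = 29.93 + 50.11 = 80.04 μm/a
Convert to mass loss: 80.04 μm/a × 7.85 g/cm³ = 628.3 g·m⁻²·a⁻¹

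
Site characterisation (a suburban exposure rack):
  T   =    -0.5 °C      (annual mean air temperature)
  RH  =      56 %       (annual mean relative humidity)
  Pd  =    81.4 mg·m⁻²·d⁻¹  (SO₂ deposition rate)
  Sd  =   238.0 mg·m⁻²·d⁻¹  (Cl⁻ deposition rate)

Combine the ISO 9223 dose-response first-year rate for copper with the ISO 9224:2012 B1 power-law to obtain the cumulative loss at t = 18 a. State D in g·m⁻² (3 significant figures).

copper: temperature factor f = +0.126·(-10.5) = -1.3230
  sulphur-dioxide contribution → 0.1206 μm/a
  chloride contribution → 0.3291 μm/a
  total first-year rate 0.4497 μm/a
Long-term exponent b (ISO 9224 Table 2, B1) = 0.667
  D(18) = 0.4497 × 18^0.667 = 0.4497 × 6.875 = 3.092 μm
  Mass loss = 3.092 μm × 8.96 g/cm³ = 27.7 g·m⁻²

D(18) = 27.7 g·m⁻²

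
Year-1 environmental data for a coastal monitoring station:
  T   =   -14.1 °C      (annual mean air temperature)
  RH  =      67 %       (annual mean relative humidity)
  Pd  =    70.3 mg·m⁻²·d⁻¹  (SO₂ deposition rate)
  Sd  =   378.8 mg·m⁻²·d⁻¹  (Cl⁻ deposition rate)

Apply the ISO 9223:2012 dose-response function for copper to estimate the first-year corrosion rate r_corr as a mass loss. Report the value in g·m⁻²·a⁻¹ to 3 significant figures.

r_corr = 2.91 g·m⁻²·a⁻¹

copper: temperature factor f = +0.126·(-24.1) = -3.0366
  Pd branch = 0.0053·Pd^0.26·e^(0.059·RH+f) = 0.04004 μm/a
  Sd branch = 0.01025·Sd^0.27·e^(0.036·RH+0.049·T) = 0.2847 μm/a
  r_corr = 0.04004 + 0.2847 = 0.3247 μm/a
Convert to mass loss: 0.3247 μm/a × 8.96 g/cm³ = 2.909 g·m⁻²·a⁻¹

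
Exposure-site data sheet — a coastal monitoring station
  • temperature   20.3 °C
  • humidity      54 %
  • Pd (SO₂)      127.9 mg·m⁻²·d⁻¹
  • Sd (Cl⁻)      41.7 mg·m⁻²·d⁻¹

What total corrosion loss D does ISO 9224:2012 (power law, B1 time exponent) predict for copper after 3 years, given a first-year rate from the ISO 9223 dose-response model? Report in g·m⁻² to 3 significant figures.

copper: f(T) = -0.080·(T−10) [T>10 °C] = -0.8240
  sulphur-dioxide contribution → 0.1985 μm/a
  chloride contribution → 0.5302 μm/a
  total first-year rate 0.7287 μm/a
Power-law: D(3) = r_corr · 3^0.667
  D(3) = 0.7287 × 3^0.667 = 0.7287 × 2.081 = 1.516 μm
  Mass loss = 1.516 μm × 8.96 g/cm³ = 13.59 g·m⁻²

D(3) = 13.6 g·m⁻²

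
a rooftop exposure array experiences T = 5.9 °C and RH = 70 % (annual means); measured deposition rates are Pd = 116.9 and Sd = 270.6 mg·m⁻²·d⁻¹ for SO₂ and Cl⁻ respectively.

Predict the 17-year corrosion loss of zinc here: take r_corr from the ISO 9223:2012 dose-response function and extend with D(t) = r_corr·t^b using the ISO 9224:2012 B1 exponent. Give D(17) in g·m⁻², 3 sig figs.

D(17) = 248 g·m⁻²

zinc: f(T) = +0.038·(T−10) [T≤10 °C] = -0.1558
  Pd branch = 0.0129·Pd^0.44·e^(0.046·RH+f) = 2.245 μm/a
  Cl⁻ term: 0.0175·270.6^0.57·exp(0.008·70+0.085·5.9) = 1.232
  sum: 2.245 + 1.232 → r_corr = 3.476 μm/a
Power-law: D(17) = r_corr · 17^0.813
  D(17) = 3.476 × 17^0.813 = 3.476 × 10.01 = 34.79 μm
  Mass loss = 34.79 μm × 7.14 g/cm³ = 248.4 g·m⁻²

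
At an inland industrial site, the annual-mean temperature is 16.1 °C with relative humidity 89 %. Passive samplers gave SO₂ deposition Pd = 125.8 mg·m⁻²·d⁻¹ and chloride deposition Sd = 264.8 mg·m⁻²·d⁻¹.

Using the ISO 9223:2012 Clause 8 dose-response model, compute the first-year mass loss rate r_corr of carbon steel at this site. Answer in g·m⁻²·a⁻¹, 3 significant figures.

carbon steel: f(T) = -0.054·(T−10) [T>10 °C] = -0.3294
  SO₂ term: 1.77·125.8^0.52·exp(0.02·89-0.3294) = 93.28
  Cl⁻ term: 0.102·264.8^0.62·exp(0.033·89+0.04·16.1) = 116.4
  r_corr = 93.28 + 116.4 = 209.7 μm/a
Convert to mass loss: 209.7 μm/a × 7.85 g/cm³ = 1646 g·m⁻²·a⁻¹

r_corr = 1.65e+03 g·m⁻²·a⁻¹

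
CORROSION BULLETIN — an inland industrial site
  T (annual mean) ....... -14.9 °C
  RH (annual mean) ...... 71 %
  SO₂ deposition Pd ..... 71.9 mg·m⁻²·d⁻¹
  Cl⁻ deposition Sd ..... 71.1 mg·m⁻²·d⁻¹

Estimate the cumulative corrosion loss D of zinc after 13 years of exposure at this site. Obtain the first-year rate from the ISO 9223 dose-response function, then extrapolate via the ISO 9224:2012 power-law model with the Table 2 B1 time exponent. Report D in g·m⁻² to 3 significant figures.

zinc: T≤10 °C ⇒ hinge +0.038·(-14.9−10) = -0.9462
  Pd branch = 0.0129·Pd^0.44·e^(0.046·RH+f) = 0.861 μm/a
  Cl⁻ term: 0.0175·71.1^0.57·exp(0.008·71+0.085·-14.9) = 0.09891
  sum: 0.861 + 0.09891 → r_corr = 0.96 μm/a
ISO 9224: D(t) = r_corr · t^b with b = 0.813 (zinc, B1)
  D(13) = 0.96 × 13^0.813 = 0.96 × 8.047 = 7.725 μm
  Mass loss = 7.725 μm × 7.14 g/cm³ = 55.16 g·m⁻²

D(13) = 55.2 g·m⁻²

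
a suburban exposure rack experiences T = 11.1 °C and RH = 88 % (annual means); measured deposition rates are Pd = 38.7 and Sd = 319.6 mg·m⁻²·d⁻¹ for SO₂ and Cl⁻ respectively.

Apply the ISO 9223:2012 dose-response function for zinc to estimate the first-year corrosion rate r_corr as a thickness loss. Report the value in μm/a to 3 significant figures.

zinc: f(T) = -0.071·(T−10) [T>10 °C] = -0.0781
  sulphur-dioxide contribution → 3.414 μm/a
  chloride contribution → 2.433 μm/a
  ⇒ r_corr(zinc) = 5.847 μm/a

r_corr = 5.85 μm/a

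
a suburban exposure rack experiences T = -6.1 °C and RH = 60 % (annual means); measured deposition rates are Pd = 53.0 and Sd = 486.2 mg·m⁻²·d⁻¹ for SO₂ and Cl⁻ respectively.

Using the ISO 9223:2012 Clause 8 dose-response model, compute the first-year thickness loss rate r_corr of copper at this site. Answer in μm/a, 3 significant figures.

r_corr = 0.418 μm/a

copper: f(T) = +0.126·(T−10) [T≤10 °C] = -2.0286
  SO₂ term: 0.0053·53.0^0.26·exp(0.059·60-2.0286) = 0.06745
  Sd branch = 0.01025·Sd^0.27·e^(0.036·RH+0.049·T) = 0.3503 μm/a
  sum: 0.06745 + 0.3503 → r_corr = 0.4177 μm/a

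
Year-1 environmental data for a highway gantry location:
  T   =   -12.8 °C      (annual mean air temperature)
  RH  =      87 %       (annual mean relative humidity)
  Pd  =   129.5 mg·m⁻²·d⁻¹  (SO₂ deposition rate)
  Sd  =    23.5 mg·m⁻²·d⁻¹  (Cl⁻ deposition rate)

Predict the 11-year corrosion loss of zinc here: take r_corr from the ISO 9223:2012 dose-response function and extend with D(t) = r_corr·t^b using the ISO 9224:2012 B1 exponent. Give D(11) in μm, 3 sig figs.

zinc: T≤10 °C ⇒ hinge +0.038·(-12.8−10) = -0.8664
  SO₂ term: 0.0129·129.5^0.44·exp(0.046·87-0.8664) = 2.522
  Sd branch = 0.0175·Sd^0.57·e^(0.008·RH+0.085·T) = 0.0715 μm/a
  sum: 2.522 + 0.0715 → r_corr = 2.594 μm/a
Long-term exponent b (ISO 9224 Table 2, B1) = 0.813
  D(11) = 2.594 × 11^0.813 = 2.594 × 7.025 = 18.22 μm

D(11) = 18.2 μm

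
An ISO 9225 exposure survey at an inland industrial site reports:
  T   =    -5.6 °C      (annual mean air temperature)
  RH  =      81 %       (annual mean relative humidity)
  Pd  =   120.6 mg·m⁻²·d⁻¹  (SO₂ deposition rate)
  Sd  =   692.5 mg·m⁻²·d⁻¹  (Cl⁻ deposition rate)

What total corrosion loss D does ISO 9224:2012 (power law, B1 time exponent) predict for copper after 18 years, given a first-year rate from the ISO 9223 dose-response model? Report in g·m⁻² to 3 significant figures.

copper: f(T) = +0.126·(T−10) [T≤10 °C] = -1.9656
  Pd branch = 0.0053·Pd^0.26·e^(0.059·RH+f) = 0.3071 μm/a
  Sd branch = 0.01025·Sd^0.27·e^(0.036·RH+0.049·T) = 0.8411 μm/a
  sum: 0.3071 + 0.8411 → r_corr = 1.148 μm/a
ISO 9224: D(t) = r_corr · t^b with b = 0.667 (copper, B1)
  D(18) = 1.148 × 18^0.667 = 1.148 × 6.875 = 7.894 μm
  Mass loss = 7.894 μm × 8.96 g/cm³ = 70.73 g·m⁻²

D(18) = 70.7 g·m⁻²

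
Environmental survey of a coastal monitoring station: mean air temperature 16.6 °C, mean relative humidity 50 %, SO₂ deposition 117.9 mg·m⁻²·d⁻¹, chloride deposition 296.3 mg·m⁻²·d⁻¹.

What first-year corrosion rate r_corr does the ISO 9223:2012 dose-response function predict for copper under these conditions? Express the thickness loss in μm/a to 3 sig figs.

copper: T>10 °C ⇒ hinge -0.080·(16.6−10) = -0.5280
  SO₂ term: 0.0053·117.9^0.26·exp(0.059·50-0.5280) = 0.2064
  Sd branch = 0.01025·Sd^0.27·e^(0.036·RH+0.049·T) = 0.6502 μm/a
  sum: 0.2064 + 0.6502 → r_corr = 0.8567 μm/a

r_corr = 0.857 μm/a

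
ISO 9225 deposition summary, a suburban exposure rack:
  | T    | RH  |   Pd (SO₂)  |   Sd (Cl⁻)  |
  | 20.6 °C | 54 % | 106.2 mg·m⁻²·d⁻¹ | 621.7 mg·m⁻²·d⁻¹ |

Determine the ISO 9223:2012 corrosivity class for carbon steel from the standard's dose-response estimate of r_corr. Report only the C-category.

C5

carbon steel: T>10 °C ⇒ hinge -0.054·(20.6−10) = -0.5724
  sulphur-dioxide contribution → 33.27 μm/a
  chloride contribution → 74.54 μm/a
  ⇒ r_corr(carbon steel) = 107.8 μm/a
108 μm/a falls in (80, 200] for carbon steel → category C5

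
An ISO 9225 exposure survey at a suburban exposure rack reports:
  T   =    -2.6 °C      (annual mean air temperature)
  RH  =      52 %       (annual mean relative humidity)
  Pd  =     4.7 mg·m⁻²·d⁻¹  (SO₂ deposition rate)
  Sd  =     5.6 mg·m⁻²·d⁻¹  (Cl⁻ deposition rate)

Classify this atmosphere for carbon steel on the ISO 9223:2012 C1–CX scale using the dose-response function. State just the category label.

carbon steel: T≤10 °C ⇒ hinge +0.150·(-2.6−10) = -1.8900
  SO₂ term: 1.77·4.7^0.52·exp(0.02·52-1.8900) = 1.692
  Cl⁻ term: 0.102·5.6^0.62·exp(0.033·52+0.04·-2.6) = 1.488
  r_corr = 1.692 + 1.488 = 3.18 μm/a
Category bounds: 1.3…25 μm/a bracket r_corr ⇒ C2

C2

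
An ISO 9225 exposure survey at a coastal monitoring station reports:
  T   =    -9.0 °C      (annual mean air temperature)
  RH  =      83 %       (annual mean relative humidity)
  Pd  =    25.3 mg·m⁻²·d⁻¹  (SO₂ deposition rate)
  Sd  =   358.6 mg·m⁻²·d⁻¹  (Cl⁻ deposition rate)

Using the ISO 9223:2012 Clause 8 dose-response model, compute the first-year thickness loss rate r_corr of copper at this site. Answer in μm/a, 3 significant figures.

r_corr = 0.791 μm/a

copper: f(T) = +0.126·(T−10) [T≤10 °C] = -2.3940
  Pd branch = 0.0053·Pd^0.26·e^(0.059·RH+f) = 0.15 μm/a
  Sd branch = 0.01025·Sd^0.27·e^(0.036·RH+0.049·T) = 0.6406 μm/a
  r_corr = 0.15 + 0.6406 = 0.7907 μm/a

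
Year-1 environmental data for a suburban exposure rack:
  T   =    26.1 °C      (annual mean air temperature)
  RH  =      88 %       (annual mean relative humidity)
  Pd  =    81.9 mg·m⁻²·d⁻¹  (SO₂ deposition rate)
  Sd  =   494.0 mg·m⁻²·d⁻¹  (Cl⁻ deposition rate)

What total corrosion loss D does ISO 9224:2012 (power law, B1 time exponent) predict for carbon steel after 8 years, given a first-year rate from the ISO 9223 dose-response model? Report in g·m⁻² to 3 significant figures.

D(8) = 6.75e+03 g·m⁻²

carbon steel: f(T) = -0.054·(T−10) [T>10 °C] = -0.8694
  SO₂ term: 1.77·81.9^0.52·exp(0.02·88-0.8694) = 42.62
  Cl⁻ term: 0.102·494.0^0.62·exp(0.033·88+0.04·26.1) = 247.3
  sum: 42.62 + 247.3 → r_corr = 290 μm/a
Power-law: D(8) = r_corr · 8^0.523
  D(8) = 290 × 8^0.523 = 290 × 2.967 = 860.3 μm
  Mass loss = 860.3 μm × 7.85 g/cm³ = 6754 g·m⁻²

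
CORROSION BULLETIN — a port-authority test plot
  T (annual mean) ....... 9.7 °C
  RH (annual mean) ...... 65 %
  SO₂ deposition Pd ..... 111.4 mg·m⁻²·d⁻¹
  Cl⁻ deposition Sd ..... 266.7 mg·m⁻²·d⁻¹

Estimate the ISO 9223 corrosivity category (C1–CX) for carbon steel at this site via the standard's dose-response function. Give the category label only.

C5

carbon steel: temperature factor f = +0.150·(-0.3) = -0.0450
  Pd branch = 1.77·Pd^0.52·e^(0.02·RH+f) = 72.01 μm/a
  Sd branch = 0.102·Sd^0.62·e^(0.033·RH+0.04·T) = 41 μm/a
  r_corr = 72.01 + 41 = 113 μm/a
ISO 9223 Table 2 (carbon steel): 80 < 113 ≤ 200 μm/a ⇒ C5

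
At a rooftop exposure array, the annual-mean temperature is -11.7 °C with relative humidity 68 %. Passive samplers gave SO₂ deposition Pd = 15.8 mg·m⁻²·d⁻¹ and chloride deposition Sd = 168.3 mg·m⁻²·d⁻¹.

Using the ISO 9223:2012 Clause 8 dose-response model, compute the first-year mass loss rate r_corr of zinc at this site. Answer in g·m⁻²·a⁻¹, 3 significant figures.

zinc: f(T) = +0.038·(T−10) [T≤10 °C] = -0.8246
  Pd branch = 0.0129·Pd^0.44·e^(0.046·RH+f) = 0.4349 μm/a
  Sd branch = 0.0175·Sd^0.57·e^(0.008·RH+0.085·T) = 0.2071 μm/a
  r_corr = 0.4349 + 0.2071 = 0.642 μm/a
Convert to mass loss: 0.642 μm/a × 7.14 g/cm³ = 4.584 g·m⁻²·a⁻¹

r_corr = 4.58 g·m⁻²·a⁻¹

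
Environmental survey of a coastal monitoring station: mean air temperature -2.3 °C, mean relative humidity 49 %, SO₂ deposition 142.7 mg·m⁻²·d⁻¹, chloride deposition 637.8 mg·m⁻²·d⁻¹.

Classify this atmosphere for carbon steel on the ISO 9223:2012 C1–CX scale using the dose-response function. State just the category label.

C3

carbon steel: f(T) = +0.150·(T−10) [T≤10 °C] = -1.8450
  SO₂ term: 1.77·142.7^0.52·exp(0.02·49-1.8450) = 9.831
  Sd branch = 0.102·Sd^0.62·e^(0.033·RH+0.04·T) = 25.69 μm/a
  sum: 9.831 + 25.69 → r_corr = 35.52 μm/a
Category bounds: 25…50 μm/a bracket r_corr ⇒ C3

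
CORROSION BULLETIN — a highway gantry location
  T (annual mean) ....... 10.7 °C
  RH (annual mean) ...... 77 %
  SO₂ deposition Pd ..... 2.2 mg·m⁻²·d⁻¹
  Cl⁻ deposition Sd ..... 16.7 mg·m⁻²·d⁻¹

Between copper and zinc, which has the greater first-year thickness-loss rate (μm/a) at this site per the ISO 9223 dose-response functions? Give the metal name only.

copper: T>10 °C ⇒ hinge -0.080·(10.7−10) = -0.0560
  Pd branch = 0.0053·Pd^0.26·e^(0.059·RH+f) = 0.5781 μm/a
  Cl⁻ term: 0.01025·16.7^0.27·exp(0.036·77+0.049·10.7) = 0.5921
  r_corr = 0.5781 + 0.5921 = 1.17 μm/a
zinc: f(T) = -0.071·(T−10) [T>10 °C] = -0.0497
  SO₂ term: 0.0129·2.2^0.44·exp(0.046·77-0.0497) = 0.5997
  Sd branch = 0.0175·Sd^0.57·e^(0.008·RH+0.085·T) = 0.4004 μm/a
  sum: 0.5997 + 0.4004 → r_corr = 1 μm/a
Ordering by μm/a: copper (1.17) > zinc (1)

copper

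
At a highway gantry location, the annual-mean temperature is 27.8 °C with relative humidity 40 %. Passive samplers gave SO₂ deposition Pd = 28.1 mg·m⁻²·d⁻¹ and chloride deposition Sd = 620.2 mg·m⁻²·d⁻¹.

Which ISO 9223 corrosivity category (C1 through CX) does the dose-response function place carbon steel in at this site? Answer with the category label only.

C4

carbon steel: T>10 °C ⇒ hinge -0.054·(27.8−10) = -0.9612
  SO₂ term: 1.77·28.1^0.52·exp(0.02·40-0.9612) = 8.537
  Cl⁻ term: 0.102·620.2^0.62·exp(0.033·40+0.04·27.8) = 62.54
  r_corr = 8.537 + 62.54 = 71.08 μm/a
Category bounds: 50…80 μm/a bracket r_corr ⇒ C4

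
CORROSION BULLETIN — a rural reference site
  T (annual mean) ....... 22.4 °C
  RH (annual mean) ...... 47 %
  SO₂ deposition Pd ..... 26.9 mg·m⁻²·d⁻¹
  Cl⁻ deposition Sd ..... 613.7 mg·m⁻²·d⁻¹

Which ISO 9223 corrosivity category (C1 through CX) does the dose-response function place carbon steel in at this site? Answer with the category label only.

carbon steel: f(T) = -0.054·(T−10) [T>10 °C] = -0.6696
  sulphur-dioxide contribution → 12.85 μm/a
  chloride contribution → 63.07 μm/a
  total first-year rate 75.92 μm/a
Category bounds: 50…80 μm/a bracket r_corr ⇒ C4

C4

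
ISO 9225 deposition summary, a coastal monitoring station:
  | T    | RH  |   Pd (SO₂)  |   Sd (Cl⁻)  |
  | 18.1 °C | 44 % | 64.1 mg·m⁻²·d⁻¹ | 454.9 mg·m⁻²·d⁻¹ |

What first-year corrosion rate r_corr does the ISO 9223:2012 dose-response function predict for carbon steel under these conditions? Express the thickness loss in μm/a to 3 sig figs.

r_corr = 63.9 μm/a

carbon steel: f(T) = -0.054·(T−10) [T>10 °C] = -0.4374
  sulphur-dioxide contribution → 23.97 μm/a
  chloride contribution → 39.95 μm/a
  ⇒ r_corr(carbon steel) = 63.93 μm/a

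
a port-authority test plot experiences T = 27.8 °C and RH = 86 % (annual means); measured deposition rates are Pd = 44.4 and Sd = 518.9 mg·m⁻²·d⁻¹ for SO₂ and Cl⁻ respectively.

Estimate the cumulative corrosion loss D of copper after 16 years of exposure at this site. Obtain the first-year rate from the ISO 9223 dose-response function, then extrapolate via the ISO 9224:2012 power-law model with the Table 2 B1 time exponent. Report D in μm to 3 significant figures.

D(16) = 33.9 μm

copper: temperature factor f = -0.080·(17.8) = -1.4240
  SO₂ term: 0.0053·44.4^0.26·exp(0.059·86-1.4240) = 0.5467
  Sd branch = 0.01025·Sd^0.27·e^(0.036·RH+0.049·T) = 4.786 μm/a
  sum: 0.5467 + 4.786 → r_corr = 5.333 μm/a
Long-term exponent b (ISO 9224 Table 2, B1) = 0.667
  D(16) = 5.333 × 16^0.667 = 5.333 × 6.355 = 33.89 μm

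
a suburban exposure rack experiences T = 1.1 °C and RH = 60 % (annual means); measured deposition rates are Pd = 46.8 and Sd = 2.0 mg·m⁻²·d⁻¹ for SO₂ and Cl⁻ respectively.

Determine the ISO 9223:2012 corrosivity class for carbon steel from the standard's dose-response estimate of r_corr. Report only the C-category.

carbon steel: f(T) = +0.150·(T−10) [T≤10 °C] = -1.3350
  Pd branch = 1.77·Pd^0.52·e^(0.02·RH+f) = 11.43 μm/a
  Cl⁻ term: 0.102·2.0^0.62·exp(0.033·60+0.04·1.1) = 1.186
  r_corr = 11.43 + 1.186 = 12.61 μm/a
12.6 μm/a falls in (1.3, 25] for carbon steel → category C2

C2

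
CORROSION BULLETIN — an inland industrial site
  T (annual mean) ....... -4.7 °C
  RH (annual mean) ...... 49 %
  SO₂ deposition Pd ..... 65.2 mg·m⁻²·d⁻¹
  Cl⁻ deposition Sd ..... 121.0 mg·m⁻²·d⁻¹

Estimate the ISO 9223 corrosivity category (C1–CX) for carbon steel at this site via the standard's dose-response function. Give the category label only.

C2

carbon steel: T≤10 °C ⇒ hinge +0.150·(-4.7−10) = -2.2050
  sulphur-dioxide contribution → 4.564 μm/a
  chloride contribution → 8.328 μm/a
  total first-year rate 12.89 μm/a
Category bounds: 1.3…25 μm/a bracket r_corr ⇒ C2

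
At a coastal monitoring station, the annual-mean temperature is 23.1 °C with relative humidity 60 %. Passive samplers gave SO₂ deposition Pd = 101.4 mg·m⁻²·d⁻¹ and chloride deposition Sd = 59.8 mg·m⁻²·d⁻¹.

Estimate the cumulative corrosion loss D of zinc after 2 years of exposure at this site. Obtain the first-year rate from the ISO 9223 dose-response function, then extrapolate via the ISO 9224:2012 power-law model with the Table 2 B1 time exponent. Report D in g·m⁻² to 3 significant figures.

zinc: T>10 °C ⇒ hinge -0.071·(23.1−10) = -0.9301
  Pd branch = 0.0129·Pd^0.44·e^(0.046·RH+f) = 0.6137 μm/a
  Sd branch = 0.0175·Sd^0.57·e^(0.008·RH+0.085·T) = 2.075 μm/a
  r_corr = 0.6137 + 2.075 = 2.688 μm/a
Power-law: D(2) = r_corr · 2^0.813
  D(2) = 2.688 × 2^0.813 = 2.688 × 1.757 = 4.723 μm
  Mass loss = 4.723 μm × 7.14 g/cm³ = 33.72 g·m⁻²

D(2) = 33.7 g·m⁻²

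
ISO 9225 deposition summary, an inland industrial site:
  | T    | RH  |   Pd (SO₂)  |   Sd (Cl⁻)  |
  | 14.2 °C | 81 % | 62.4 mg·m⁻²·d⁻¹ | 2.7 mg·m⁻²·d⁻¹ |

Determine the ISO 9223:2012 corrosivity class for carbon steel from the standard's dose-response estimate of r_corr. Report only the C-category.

carbon steel: f(T) = -0.054·(T−10) [T>10 °C] = -0.2268
  Pd branch = 1.77·Pd^0.52·e^(0.02·RH+f) = 61.17 μm/a
  Sd branch = 0.102·Sd^0.62·e^(0.033·RH+0.04·T) = 4.826 μm/a
  r_corr = 61.17 + 4.826 = 65.99 μm/a
Category bounds: 50…80 μm/a bracket r_corr ⇒ C4

C4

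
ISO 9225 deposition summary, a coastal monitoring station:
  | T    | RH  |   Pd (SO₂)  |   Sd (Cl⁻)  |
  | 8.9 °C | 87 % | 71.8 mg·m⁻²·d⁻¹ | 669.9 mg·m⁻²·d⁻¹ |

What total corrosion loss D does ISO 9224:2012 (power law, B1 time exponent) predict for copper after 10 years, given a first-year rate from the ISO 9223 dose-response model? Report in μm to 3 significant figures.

copper: temperature factor f = +0.126·(-1.1) = -0.1386
  sulphur-dioxide contribution → 2.376 μm/a
  chloride contribution → 2.105 μm/a
  ⇒ r_corr(copper) = 4.482 μm/a
ISO 9224: D(t) = r_corr · t^b with b = 0.667 (copper, B1)
  D(10) = 4.482 × 10^0.667 = 4.482 × 4.645 = 20.82 μm

D(10) = 20.8 μm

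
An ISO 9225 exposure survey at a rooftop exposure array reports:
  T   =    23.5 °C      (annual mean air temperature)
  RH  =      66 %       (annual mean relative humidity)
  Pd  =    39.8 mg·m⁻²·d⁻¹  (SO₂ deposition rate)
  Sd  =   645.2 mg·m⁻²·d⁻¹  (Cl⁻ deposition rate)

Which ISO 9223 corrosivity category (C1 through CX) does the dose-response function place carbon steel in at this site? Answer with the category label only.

C5

carbon steel: temperature factor f = -0.054·(13.5) = -0.7290
  sulphur-dioxide contribution → 21.71 μm/a
  chloride contribution → 127.3 μm/a
  total first-year rate 149 μm/a
149 μm/a falls in (80, 200] for carbon steel → category C5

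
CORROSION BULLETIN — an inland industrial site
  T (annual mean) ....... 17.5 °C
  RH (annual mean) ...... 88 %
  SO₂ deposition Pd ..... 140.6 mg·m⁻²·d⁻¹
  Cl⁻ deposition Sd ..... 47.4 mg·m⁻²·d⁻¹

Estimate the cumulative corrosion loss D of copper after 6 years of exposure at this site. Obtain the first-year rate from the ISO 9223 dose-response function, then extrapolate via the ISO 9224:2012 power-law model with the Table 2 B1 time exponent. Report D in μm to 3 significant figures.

copper: temperature factor f = -0.080·(7.5) = -0.6000
  SO₂ term: 0.0053·140.6^0.26·exp(0.059·88-0.6000) = 1.892
  Cl⁻ term: 0.01025·47.4^0.27·exp(0.036·88+0.049·17.5) = 1.627
  sum: 1.892 + 1.627 → r_corr = 3.52 μm/a
Power-law: D(6) = r_corr · 6^0.667
  D(6) = 3.52 × 6^0.667 = 3.52 × 3.304 = 11.63 μm

D(6) = 11.6 μm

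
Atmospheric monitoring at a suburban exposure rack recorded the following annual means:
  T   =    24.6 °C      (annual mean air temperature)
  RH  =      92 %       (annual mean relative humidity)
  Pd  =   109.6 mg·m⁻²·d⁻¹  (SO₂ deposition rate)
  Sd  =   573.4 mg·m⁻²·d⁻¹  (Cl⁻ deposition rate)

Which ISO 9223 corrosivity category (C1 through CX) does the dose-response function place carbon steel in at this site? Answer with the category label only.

CX

carbon steel: T>10 °C ⇒ hinge -0.054·(24.6−10) = -0.7884
  sulphur-dioxide contribution → 58.26 μm/a
  chloride contribution → 291.5 μm/a
  ⇒ r_corr(carbon steel) = 349.8 μm/a
350 μm/a falls in (200, 700] for carbon steel → category CX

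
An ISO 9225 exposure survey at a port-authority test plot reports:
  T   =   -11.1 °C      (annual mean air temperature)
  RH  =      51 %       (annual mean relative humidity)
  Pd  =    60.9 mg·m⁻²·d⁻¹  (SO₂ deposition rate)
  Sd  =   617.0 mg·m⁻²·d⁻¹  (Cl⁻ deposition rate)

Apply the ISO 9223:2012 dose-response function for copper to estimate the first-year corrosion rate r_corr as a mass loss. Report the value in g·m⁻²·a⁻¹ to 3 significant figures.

r_corr = 2.09 g·m⁻²·a⁻¹

copper: T≤10 °C ⇒ hinge +0.126·(-11.1−10) = -2.6586
  sulphur-dioxide contribution → 0.0219 μm/a
  chloride contribution → 0.2115 μm/a
  ⇒ r_corr(copper) = 0.2334 μm/a
Convert to mass loss: 0.2334 μm/a × 8.96 g/cm³ = 2.091 g·m⁻²·a⁻¹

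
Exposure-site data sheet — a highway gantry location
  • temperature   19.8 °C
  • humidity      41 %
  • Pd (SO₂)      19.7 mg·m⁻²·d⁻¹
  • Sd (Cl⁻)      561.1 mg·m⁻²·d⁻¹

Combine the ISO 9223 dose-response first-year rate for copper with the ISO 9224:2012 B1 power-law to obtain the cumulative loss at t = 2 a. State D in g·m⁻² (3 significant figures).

copper: f(T) = -0.080·(T−10) [T>10 °C] = -0.7840
  Pd branch = 0.0053·Pd^0.26·e^(0.059·RH+f) = 0.05901 μm/a
  Cl⁻ term: 0.01025·561.1^0.27·exp(0.036·41+0.049·19.8) = 0.6536
  sum: 0.05901 + 0.6536 → r_corr = 0.7126 μm/a
ISO 9224: D(t) = r_corr · t^b with b = 0.667 (copper, B1)
  D(2) = 0.7126 × 2^0.667 = 0.7126 × 1.588 = 1.132 μm
  Mass loss = 1.132 μm × 8.96 g/cm³ = 10.14 g·m⁻²

D(2) = 10.1 g·m⁻²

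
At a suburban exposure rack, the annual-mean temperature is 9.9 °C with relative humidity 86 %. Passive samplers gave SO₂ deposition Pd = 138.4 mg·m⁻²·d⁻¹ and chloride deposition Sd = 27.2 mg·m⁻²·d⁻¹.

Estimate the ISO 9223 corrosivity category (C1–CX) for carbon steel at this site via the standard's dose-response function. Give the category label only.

carbon steel: f(T) = +0.150·(T−10) [T≤10 °C] = -0.0150
  SO₂ term: 1.77·138.4^0.52·exp(0.02·86-0.0150) = 126.4
  Sd branch = 0.102·Sd^0.62·e^(0.033·RH+0.04·T) = 20.07 μm/a
  sum: 126.4 + 20.07 → r_corr = 146.5 μm/a
ISO 9223 Table 2 (carbon steel): 80 < 146 ≤ 200 μm/a ⇒ C5

C5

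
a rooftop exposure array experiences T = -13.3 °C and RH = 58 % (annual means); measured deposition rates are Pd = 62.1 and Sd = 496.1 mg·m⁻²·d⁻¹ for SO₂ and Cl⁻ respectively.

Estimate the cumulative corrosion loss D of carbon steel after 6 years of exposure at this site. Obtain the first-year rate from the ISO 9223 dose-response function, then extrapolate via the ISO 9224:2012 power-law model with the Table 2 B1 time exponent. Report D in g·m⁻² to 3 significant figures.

D(6) = 411 g·m⁻²

carbon steel: f(T) = +0.150·(T−10) [T≤10 °C] = -3.4950
  SO₂ term: 1.77·62.1^0.52·exp(0.02·58-3.4950) = 1.467
  Cl⁻ term: 0.102·496.1^0.62·exp(0.033·58+0.04·-13.3) = 19.06
  sum: 1.467 + 19.06 → r_corr = 20.52 μm/a
Power-law: D(6) = r_corr · 6^0.523
  D(6) = 20.52 × 6^0.523 = 20.52 × 2.553 = 52.39 μm
  Mass loss = 52.39 μm × 7.85 g/cm³ = 411.2 g·m⁻²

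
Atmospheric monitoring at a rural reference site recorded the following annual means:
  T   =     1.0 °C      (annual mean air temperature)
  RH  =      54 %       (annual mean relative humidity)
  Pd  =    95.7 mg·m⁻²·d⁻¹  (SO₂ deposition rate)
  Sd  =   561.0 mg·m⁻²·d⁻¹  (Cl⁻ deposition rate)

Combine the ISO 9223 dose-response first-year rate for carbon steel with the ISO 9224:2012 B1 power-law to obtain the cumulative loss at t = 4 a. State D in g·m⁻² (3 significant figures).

D(4) = 752 g·m⁻²

carbon steel: T≤10 °C ⇒ hinge +0.150·(1.0−10) = -1.3500
  Pd branch = 1.77·Pd^0.52·e^(0.02·RH+f) = 14.48 μm/a
  Sd branch = 0.102·Sd^0.62·e^(0.033·RH+0.04·T) = 31.93 μm/a
  sum: 14.48 + 31.93 → r_corr = 46.41 μm/a
Long-term exponent b (ISO 9224 Table 2, B1) = 0.523
  D(4) = 46.41 × 4^0.523 = 46.41 × 2.065 = 95.84 μm
  Mass loss = 95.84 μm × 7.85 g/cm³ = 752.3 g·m⁻²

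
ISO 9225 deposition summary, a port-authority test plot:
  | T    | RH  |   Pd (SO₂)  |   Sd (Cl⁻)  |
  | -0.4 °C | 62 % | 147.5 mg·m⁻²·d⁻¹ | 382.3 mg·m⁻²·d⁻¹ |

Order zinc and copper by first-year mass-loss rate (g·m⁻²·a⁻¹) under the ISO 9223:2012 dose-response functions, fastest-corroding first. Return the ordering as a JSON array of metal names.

["zinc", "copper"]

zinc: temperature factor f = +0.038·(-10.4) = -0.3952
  Pd branch = 0.0129·Pd^0.44·e^(0.046·RH+f) = 1.355 μm/a
  Sd branch = 0.0175·Sd^0.57·e^(0.008·RH+0.085·T) = 0.8235 μm/a
  r_corr = 1.355 + 0.8235 = 2.178 μm/a
  mass loss = 2.178 μm/a × 7.14 g/cm³ = 15.55 g·m⁻²·a⁻¹
copper: f(T) = +0.126·(T−10) [T≤10 °C] = -1.3104
  Pd branch = 0.0053·Pd^0.26·e^(0.059·RH+f) = 0.2031 μm/a
  Cl⁻ term: 0.01025·382.3^0.27·exp(0.036·62+0.049·-0.4) = 0.4665
  sum: 0.2031 + 0.4665 → r_corr = 0.6696 μm/a
  mass loss = 0.6696 μm/a × 8.96 g/cm³ = 5.999 g·m⁻²·a⁻¹
Ordering by g·m⁻²·a⁻¹: zinc (15.6) > copper (6)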